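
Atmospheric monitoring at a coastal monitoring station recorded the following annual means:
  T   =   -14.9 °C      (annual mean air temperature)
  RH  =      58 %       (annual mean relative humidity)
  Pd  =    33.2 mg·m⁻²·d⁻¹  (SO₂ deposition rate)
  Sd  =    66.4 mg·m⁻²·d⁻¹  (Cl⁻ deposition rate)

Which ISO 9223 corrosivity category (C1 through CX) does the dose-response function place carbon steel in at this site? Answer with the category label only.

carbon steel: T≤10 °C ⇒ hinge +0.150·(-14.9−10) = -3.7350
  Pd branch = 1.77·Pd^0.52·e^(0.02·RH+f) = 0.833 μm/a
  Cl⁻ term: 0.102·66.4^0.62·exp(0.033·58+0.04·-14.9) = 5.137
  sum: 0.833 + 5.137 → r_corr = 5.97 μm/a
ISO 9223 Table 2 (carbon steel): 1.3 < 5.97 ≤ 25 μm/a ⇒ C2

C2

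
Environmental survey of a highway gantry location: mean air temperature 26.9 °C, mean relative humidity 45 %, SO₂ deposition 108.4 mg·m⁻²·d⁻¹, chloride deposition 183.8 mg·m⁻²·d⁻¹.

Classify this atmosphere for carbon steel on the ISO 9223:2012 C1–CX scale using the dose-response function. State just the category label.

C4

carbon steel: f(T) = -0.054·(T−10) [T>10 °C] = -0.9126
  sulphur-dioxide contribution → 19.99 μm/a
  chloride contribution → 33.48 μm/a
  total first-year rate 53.46 μm/a
ISO 9223 Table 2 (carbon steel): 50 < 53.5 ≤ 80 μm/a ⇒ C4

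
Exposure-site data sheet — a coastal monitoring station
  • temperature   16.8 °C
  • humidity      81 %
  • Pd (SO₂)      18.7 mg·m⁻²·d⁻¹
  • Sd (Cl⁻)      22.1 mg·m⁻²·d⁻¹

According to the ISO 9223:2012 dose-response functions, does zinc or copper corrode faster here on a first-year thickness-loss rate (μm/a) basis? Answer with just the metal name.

zinc: f(T) = -0.071·(T−10) [T>10 °C] = -0.4828
  sulphur-dioxide contribution → 1.199 μm/a
  chloride contribution → 0.8146 μm/a
  total first-year rate 2.013 μm/a
copper: T>10 °C ⇒ hinge -0.080·(16.8−10) = -0.5440
  sulphur-dioxide contribution → 0.7838 μm/a
  chloride contribution → 0.9945 μm/a
  ⇒ r_corr(copper) = 1.778 μm/a
Ordering by μm/a: zinc (2.01) > copper (1.78)

zinc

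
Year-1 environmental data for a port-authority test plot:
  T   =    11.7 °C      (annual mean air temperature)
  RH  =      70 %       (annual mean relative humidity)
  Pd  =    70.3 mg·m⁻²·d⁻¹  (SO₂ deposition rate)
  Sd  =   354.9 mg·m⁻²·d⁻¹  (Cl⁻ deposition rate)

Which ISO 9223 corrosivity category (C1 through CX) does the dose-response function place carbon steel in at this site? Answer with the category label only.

C5

carbon steel: T>10 °C ⇒ hinge -0.054·(11.7−10) = -0.0918
  sulphur-dioxide contribution → 59.78 μm/a
  chloride contribution → 62.54 μm/a
  total first-year rate 122.3 μm/a
Category bounds: 80…200 μm/a bracket r_corr ⇒ C5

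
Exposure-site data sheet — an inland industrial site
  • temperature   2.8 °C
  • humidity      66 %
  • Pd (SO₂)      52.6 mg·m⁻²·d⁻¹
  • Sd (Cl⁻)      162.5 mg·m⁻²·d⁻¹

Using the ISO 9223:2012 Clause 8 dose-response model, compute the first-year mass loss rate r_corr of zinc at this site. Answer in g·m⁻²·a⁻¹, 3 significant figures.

r_corr = 13.2 g·m⁻²·a⁻¹

zinc: T≤10 °C ⇒ hinge +0.038·(2.8−10) = -0.2736
  Pd branch = 0.0129·Pd^0.44·e^(0.046·RH+f) = 1.168 μm/a
  Sd branch = 0.0175·Sd^0.57·e^(0.008·RH+0.085·T) = 0.6853 μm/a
  sum: 1.168 + 0.6853 → r_corr = 1.854 μm/a
Convert to mass loss: 1.854 μm/a × 7.14 g/cm³ = 13.23 g·m⁻²·a⁻¹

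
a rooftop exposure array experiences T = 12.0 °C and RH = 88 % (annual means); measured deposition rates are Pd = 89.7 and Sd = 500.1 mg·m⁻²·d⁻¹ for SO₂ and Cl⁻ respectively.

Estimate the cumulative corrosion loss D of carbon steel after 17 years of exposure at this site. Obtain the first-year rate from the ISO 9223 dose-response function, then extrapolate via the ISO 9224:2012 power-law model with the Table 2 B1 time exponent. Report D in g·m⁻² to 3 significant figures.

D(17) = 8.20e+03 g·m⁻²

carbon steel: temperature factor f = -0.054·(2.0) = -0.1080
  SO₂ term: 1.77·89.7^0.52·exp(0.02·88-0.1080) = 95.69
  Sd branch = 0.102·Sd^0.62·e^(0.033·RH+0.04·T) = 141.8 μm/a
  sum: 95.69 + 141.8 → r_corr = 237.5 μm/a
ISO 9224: D(t) = r_corr · t^b with b = 0.523 (carbon steel, B1)
  D(17) = 237.5 × 17^0.523 = 237.5 × 4.401 = 1045 μm
  Mass loss = 1045 μm × 7.85 g/cm³ = 8204 g·m⁻²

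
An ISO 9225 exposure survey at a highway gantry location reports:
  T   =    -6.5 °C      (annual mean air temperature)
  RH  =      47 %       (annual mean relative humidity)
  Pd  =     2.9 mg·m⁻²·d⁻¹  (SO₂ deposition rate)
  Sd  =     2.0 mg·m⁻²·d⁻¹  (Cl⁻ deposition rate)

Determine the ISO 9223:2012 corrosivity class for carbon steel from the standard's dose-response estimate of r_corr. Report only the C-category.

carbon steel: temperature factor f = +0.150·(-16.5) = -2.4750
  Pd branch = 1.77·Pd^0.52·e^(0.02·RH+f) = 0.6634 μm/a
  Sd branch = 0.102·Sd^0.62·e^(0.033·RH+0.04·T) = 0.57 μm/a
  sum: 0.6634 + 0.57 → r_corr = 1.233 μm/a
ISO 9223 Table 2 (carbon steel): 0 < 1.23 ≤ 1.3 μm/a ⇒ C1

C1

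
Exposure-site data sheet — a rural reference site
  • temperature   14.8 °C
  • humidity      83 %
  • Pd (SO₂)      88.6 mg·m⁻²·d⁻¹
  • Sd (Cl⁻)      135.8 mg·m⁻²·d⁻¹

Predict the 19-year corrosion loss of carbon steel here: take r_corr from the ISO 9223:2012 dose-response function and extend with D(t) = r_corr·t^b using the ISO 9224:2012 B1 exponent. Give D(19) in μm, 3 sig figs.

D(19) = 624 μm

carbon steel: temperature factor f = -0.054·(4.8) = -0.2592
  sulphur-dioxide contribution → 73.96 μm/a
  chloride contribution → 59.93 μm/a
  total first-year rate 133.9 μm/a
Long-term exponent b (ISO 9224 Table 2, B1) = 0.523
  D(19) = 133.9 × 19^0.523 = 133.9 × 4.664 = 624.5 μm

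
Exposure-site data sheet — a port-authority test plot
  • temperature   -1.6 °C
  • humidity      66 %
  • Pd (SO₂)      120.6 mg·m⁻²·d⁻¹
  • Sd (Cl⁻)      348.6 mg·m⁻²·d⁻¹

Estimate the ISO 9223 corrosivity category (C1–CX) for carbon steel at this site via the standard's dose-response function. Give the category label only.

C3

carbon steel: f(T) = +0.150·(T−10) [T≤10 °C] = -1.7400
  Pd branch = 1.77·Pd^0.52·e^(0.02·RH+f) = 14.06 μm/a
  Sd branch = 0.102·Sd^0.62·e^(0.033·RH+0.04·T) = 31.84 μm/a
  r_corr = 14.06 + 31.84 = 45.89 μm/a
ISO 9223 Table 2 (carbon steel): 25 < 45.9 ≤ 50 μm/a ⇒ C3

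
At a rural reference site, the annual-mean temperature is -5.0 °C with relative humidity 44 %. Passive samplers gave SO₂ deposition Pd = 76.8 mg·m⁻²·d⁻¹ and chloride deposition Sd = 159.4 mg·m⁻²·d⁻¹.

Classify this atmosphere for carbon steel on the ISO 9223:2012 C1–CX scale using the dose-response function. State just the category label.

C2

carbon steel: T≤10 °C ⇒ hinge +0.150·(-5.0−10) = -2.2500
  Pd branch = 1.77·Pd^0.52·e^(0.02·RH+f) = 4.299 μm/a
  Cl⁻ term: 0.102·159.4^0.62·exp(0.033·44+0.04·-5.0) = 8.277
  sum: 4.299 + 8.277 → r_corr = 12.58 μm/a
Category bounds: 1.3…25 μm/a bracket r_corr ⇒ C2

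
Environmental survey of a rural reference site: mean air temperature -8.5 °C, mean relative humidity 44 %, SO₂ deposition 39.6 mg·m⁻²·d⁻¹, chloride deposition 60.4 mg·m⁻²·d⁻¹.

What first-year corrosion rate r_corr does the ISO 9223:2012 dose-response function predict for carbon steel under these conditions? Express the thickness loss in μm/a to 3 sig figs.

r_corr = 5.74 μm/a

carbon steel: T≤10 °C ⇒ hinge +0.150·(-8.5−10) = -2.7750
  SO₂ term: 1.77·39.6^0.52·exp(0.02·44-2.7750) = 1.802
  Cl⁻ term: 0.102·60.4^0.62·exp(0.033·44+0.04·-8.5) = 3.943
  sum: 1.802 + 3.943 → r_corr = 5.745 μm/a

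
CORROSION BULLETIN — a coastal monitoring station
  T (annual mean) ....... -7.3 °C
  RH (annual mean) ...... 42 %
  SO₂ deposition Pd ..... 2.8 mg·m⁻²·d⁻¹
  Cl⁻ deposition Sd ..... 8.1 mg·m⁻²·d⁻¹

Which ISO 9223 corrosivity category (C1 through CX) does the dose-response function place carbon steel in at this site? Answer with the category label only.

C2

carbon steel: f(T) = +0.150·(T−10) [T≤10 °C] = -2.5950
  SO₂ term: 1.77·2.8^0.52·exp(0.02·42-2.5950) = 0.5228
  Sd branch = 0.102·Sd^0.62·e^(0.033·RH+0.04·T) = 1.114 μm/a
  sum: 0.5228 + 1.114 → r_corr = 1.637 μm/a
Category bounds: 1.3…25 μm/a bracket r_corr ⇒ C2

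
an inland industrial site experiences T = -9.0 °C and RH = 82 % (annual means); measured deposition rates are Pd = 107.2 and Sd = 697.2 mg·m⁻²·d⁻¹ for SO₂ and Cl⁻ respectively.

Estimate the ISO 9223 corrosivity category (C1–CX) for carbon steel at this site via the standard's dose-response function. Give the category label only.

carbon steel: temperature factor f = +0.150·(-19.0) = -2.8500
  Pd branch = 1.77·Pd^0.52·e^(0.02·RH+f) = 6 μm/a
  Sd branch = 0.102·Sd^0.62·e^(0.033·RH+0.04·T) = 61.71 μm/a
  r_corr = 6 + 61.71 = 67.71 μm/a
67.7 μm/a falls in (50, 80] for carbon steel → category C4

C4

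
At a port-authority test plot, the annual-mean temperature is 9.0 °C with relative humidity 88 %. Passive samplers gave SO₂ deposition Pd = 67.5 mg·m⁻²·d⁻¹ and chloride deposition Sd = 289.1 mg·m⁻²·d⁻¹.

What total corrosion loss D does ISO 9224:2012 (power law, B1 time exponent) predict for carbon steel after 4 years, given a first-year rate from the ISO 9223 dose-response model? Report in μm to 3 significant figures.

D(4) = 348 μm

carbon steel: T≤10 °C ⇒ hinge +0.150·(9.0−10) = -0.1500
  SO₂ term: 1.77·67.5^0.52·exp(0.02·88-0.1500) = 79.15
  Cl⁻ term: 0.102·289.1^0.62·exp(0.033·88+0.04·9.0) = 89.53
  sum: 79.15 + 89.53 → r_corr = 168.7 μm/a
Long-term exponent b (ISO 9224 Table 2, B1) = 0.523
  D(4) = 168.7 × 4^0.523 = 168.7 × 2.065 = 348.3 μm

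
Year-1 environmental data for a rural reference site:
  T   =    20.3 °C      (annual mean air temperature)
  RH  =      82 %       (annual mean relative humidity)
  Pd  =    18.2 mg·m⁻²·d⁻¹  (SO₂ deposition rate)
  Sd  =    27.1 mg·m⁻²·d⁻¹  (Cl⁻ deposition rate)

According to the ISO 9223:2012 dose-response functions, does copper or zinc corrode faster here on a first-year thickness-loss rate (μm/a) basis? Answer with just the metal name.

copper: T>10 °C ⇒ hinge -0.080·(20.3−10) = -0.8240
  sulphur-dioxide contribution → 0.624 μm/a
  chloride contribution → 1.293 μm/a
  ⇒ r_corr(copper) = 1.917 μm/a
zinc: T>10 °C ⇒ hinge -0.071·(20.3−10) = -0.7313
  sulphur-dioxide contribution → 0.9673 μm/a
  chloride contribution → 1.242 μm/a
  ⇒ r_corr(zinc) = 2.209 μm/a
Ordering by μm/a: zinc (2.21) > copper (1.92)

zinc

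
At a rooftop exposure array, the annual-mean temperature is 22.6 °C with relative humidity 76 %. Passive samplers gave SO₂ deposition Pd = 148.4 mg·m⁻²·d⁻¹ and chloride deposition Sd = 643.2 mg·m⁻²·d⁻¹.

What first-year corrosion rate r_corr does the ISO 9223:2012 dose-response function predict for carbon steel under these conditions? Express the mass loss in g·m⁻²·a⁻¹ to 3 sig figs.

r_corr = 1.77e+03 g·m⁻²·a⁻¹

carbon steel: f(T) = -0.054·(T−10) [T>10 °C] = -0.6804
  Pd branch = 1.77·Pd^0.52·e^(0.02·RH+f) = 55.18 μm/a
  Sd branch = 0.102·Sd^0.62·e^(0.033·RH+0.04·T) = 170.4 μm/a
  r_corr = 55.18 + 170.4 = 225.6 μm/a
Convert to mass loss: 225.6 μm/a × 7.85 g/cm³ = 1771 g·m⁻²·a⁻¹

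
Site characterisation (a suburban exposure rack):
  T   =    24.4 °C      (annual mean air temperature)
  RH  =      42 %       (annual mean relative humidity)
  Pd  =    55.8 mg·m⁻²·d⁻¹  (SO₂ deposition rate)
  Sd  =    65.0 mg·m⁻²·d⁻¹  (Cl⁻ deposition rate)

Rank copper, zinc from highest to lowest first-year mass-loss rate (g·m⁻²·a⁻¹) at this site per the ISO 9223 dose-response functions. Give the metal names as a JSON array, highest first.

copper: f(T) = -0.080·(T−10) [T>10 °C] = -1.1520
  Pd branch = 0.0053·Pd^0.26·e^(0.059·RH+f) = 0.05679 μm/a
  Cl⁻ term: 0.01025·65.0^0.27·exp(0.036·42+0.049·24.4) = 0.4744
  sum: 0.05679 + 0.4744 → r_corr = 0.5311 μm/a
  mass loss = 0.5311 μm/a × 8.96 g/cm³ = 4.759 g·m⁻²·a⁻¹
zinc: T>10 °C ⇒ hinge -0.071·(24.4−10) = -1.0224
  SO₂ term: 0.0129·55.8^0.44·exp(0.046·42-1.0224) = 0.188
  Sd branch = 0.0175·Sd^0.57·e^(0.008·RH+0.085·T) = 2.104 μm/a
  r_corr = 0.188 + 2.104 = 2.292 μm/a
  mass loss = 2.292 μm/a × 7.14 g/cm³ = 16.36 g·m⁻²·a⁻¹
Ordering by g·m⁻²·a⁻¹: zinc (16.4) > copper (4.76)

["zinc", "copper"]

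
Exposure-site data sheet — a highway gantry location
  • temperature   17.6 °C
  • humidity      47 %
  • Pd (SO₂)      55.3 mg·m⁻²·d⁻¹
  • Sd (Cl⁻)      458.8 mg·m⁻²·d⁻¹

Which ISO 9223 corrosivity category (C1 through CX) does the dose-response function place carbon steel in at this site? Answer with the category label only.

carbon steel: temperature factor f = -0.054·(7.6) = -0.4104
  sulphur-dioxide contribution → 24.22 μm/a
  chloride contribution → 43.47 μm/a
  ⇒ r_corr(carbon steel) = 67.69 μm/a
Category bounds: 50…80 μm/a bracket r_corr ⇒ C4

C4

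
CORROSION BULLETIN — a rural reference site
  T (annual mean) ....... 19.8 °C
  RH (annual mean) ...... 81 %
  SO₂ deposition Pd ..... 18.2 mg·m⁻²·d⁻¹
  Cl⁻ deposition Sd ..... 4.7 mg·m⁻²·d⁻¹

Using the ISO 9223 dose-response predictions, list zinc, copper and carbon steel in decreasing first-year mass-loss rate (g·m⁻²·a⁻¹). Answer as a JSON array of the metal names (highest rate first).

zinc: f(T) = -0.071·(T−10) [T>10 °C] = -0.6958
  Pd branch = 0.0129·Pd^0.44·e^(0.046·RH+f) = 0.9572 μm/a
  Cl⁻ term: 0.0175·4.7^0.57·exp(0.008·81+0.085·19.8) = 0.435
  r_corr = 0.9572 + 0.435 = 1.392 μm/a
  mass loss = 1.392 μm/a × 7.14 g/cm³ = 9.94 g·m⁻²·a⁻¹
copper: T>10 °C ⇒ hinge -0.080·(19.8−10) = -0.7840
  SO₂ term: 0.0053·18.2^0.26·exp(0.059·81-0.7840) = 0.6122
  Cl⁻ term: 0.01025·4.7^0.27·exp(0.036·81+0.049·19.8) = 0.7585
  r_corr = 0.6122 + 0.7585 = 1.371 μm/a
  mass loss = 1.371 μm/a × 8.96 g/cm³ = 12.28 g·m⁻²·a⁻¹
carbon steel: temperature factor f = -0.054·(9.8) = -0.5292
  SO₂ term: 1.77·18.2^0.52·exp(0.02·81-0.5292) = 23.82
  Sd branch = 0.102·Sd^0.62·e^(0.033·RH+0.04·T) = 8.514 μm/a
  r_corr = 23.82 + 8.514 = 32.33 μm/a
  mass loss = 32.33 μm/a × 7.85 g/cm³ = 253.8 g·m⁻²·a⁻¹
Ordering by g·m⁻²·a⁻¹: carbon steel (254) > copper (12.3) > zinc (9.94)

["carbon steel", "copper", "zinc"]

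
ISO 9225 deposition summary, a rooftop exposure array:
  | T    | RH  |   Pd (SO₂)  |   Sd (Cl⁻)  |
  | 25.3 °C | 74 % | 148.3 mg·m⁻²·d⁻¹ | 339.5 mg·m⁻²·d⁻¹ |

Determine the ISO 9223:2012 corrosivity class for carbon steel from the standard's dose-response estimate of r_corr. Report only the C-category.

carbon steel: T>10 °C ⇒ hinge -0.054·(25.3−10) = -0.8262
  sulphur-dioxide contribution → 45.8 μm/a
  chloride contribution → 119.6 μm/a
  total first-year rate 165.4 μm/a
165 μm/a falls in (80, 200] for carbon steel → category C5

C5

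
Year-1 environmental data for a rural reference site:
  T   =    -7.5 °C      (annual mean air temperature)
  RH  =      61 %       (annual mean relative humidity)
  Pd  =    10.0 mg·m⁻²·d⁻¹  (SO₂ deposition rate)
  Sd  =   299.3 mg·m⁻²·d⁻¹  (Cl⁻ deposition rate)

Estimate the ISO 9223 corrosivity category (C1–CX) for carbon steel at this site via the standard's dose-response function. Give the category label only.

carbon steel: T≤10 °C ⇒ hinge +0.150·(-7.5−10) = -2.6250
  Pd branch = 1.77·Pd^0.52·e^(0.02·RH+f) = 1.438 μm/a
  Sd branch = 0.102·Sd^0.62·e^(0.033·RH+0.04·T) = 19.4 μm/a
  sum: 1.438 + 19.4 → r_corr = 20.84 μm/a
20.8 μm/a falls in (1.3, 25] for carbon steel → category C2

C2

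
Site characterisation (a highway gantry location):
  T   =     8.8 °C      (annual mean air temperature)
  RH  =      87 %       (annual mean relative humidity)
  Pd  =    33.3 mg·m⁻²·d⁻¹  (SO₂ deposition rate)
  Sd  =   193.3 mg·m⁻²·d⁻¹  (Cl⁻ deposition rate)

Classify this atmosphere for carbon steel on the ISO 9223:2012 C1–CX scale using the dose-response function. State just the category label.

C5

carbon steel: T≤10 °C ⇒ hinge +0.150·(8.8−10) = -0.1800
  Pd branch = 1.77·Pd^0.52·e^(0.02·RH+f) = 52.14 μm/a
  Sd branch = 0.102·Sd^0.62·e^(0.033·RH+0.04·T) = 66.96 μm/a
  r_corr = 52.14 + 66.96 = 119.1 μm/a
ISO 9223 Table 2 (carbon steel): 80 < 119 ≤ 200 μm/a ⇒ C5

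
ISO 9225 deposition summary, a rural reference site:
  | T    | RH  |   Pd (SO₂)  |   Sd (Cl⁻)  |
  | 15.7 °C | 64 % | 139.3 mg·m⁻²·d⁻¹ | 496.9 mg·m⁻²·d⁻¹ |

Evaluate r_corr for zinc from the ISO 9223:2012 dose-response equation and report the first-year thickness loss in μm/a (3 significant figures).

r_corr = 5.25 μm/a

zinc: f(T) = -0.071·(T−10) [T>10 °C] = -0.4047
  SO₂ term: 0.0129·139.3^0.44·exp(0.046·64-0.4047) = 1.435
  Sd branch = 0.0175·Sd^0.57·e^(0.008·RH+0.085·T) = 3.818 μm/a
  sum: 1.435 + 3.818 → r_corr = 5.253 μm/a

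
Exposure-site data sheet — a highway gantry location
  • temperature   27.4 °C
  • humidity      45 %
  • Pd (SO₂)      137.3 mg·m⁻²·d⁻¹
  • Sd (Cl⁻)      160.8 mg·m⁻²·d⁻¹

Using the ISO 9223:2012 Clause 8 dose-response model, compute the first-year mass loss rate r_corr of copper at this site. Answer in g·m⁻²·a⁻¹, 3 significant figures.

copper: f(T) = -0.080·(T−10) [T>10 °C] = -1.3920
  Pd branch = 0.0053·Pd^0.26·e^(0.059·RH+f) = 0.06739 μm/a
  Sd branch = 0.01025·Sd^0.27·e^(0.036·RH+0.049·T) = 0.7817 μm/a
  sum: 0.06739 + 0.7817 → r_corr = 0.8491 μm/a
Convert to mass loss: 0.8491 μm/a × 8.96 g/cm³ = 7.608 g·m⁻²·a⁻¹

r_corr = 7.61 g·m⁻²·a⁻¹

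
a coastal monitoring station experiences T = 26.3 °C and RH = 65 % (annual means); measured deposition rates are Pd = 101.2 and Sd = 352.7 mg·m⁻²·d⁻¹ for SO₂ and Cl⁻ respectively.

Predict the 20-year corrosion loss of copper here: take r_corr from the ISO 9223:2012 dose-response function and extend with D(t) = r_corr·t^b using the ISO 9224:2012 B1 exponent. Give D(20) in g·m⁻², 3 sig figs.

D(20) = 139 g·m⁻²

copper: f(T) = -0.080·(T−10) [T>10 °C] = -1.3040
  sulphur-dioxide contribution → 0.2212 μm/a
  chloride contribution → 1.881 μm/a
  total first-year rate 2.102 μm/a
Long-term exponent b (ISO 9224 Table 2, B1) = 0.667
  D(20) = 2.102 × 20^0.667 = 2.102 × 7.375 = 15.51 μm
  Mass loss = 15.51 μm × 8.96 g/cm³ = 138.9 g·m⁻²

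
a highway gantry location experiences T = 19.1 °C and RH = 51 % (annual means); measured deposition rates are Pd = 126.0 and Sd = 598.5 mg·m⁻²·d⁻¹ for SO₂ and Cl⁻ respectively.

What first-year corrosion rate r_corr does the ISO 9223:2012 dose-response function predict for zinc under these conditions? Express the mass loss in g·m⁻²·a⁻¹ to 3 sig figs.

zinc: T>10 °C ⇒ hinge -0.071·(19.1−10) = -0.6461
  Pd branch = 0.0129·Pd^0.44·e^(0.046·RH+f) = 0.5929 μm/a
  Cl⁻ term: 0.0175·598.5^0.57·exp(0.008·51+0.085·19.1) = 5.108
  r_corr = 0.5929 + 5.108 = 5.701 μm/a
Convert to mass loss: 5.701 μm/a × 7.14 g/cm³ = 40.7 g·m⁻²·a⁻¹

r_corr = 40.7 g·m⁻²·a⁻¹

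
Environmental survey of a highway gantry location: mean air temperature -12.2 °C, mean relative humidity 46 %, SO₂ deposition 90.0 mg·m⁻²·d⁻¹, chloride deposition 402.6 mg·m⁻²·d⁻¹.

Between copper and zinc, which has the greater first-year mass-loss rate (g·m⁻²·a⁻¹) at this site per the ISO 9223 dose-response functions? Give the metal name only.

zinc

copper: temperature factor f = +0.126·(-22.2) = -2.7972
  SO₂ term: 0.0053·90.0^0.26·exp(0.059·46-2.7972) = 0.01571
  Cl⁻ term: 0.01025·402.6^0.27·exp(0.036·46+0.049·-12.2) = 0.1491
  sum: 0.01571 + 0.1491 → r_corr = 0.1649 μm/a
  mass loss = 0.1649 μm/a × 8.96 g/cm³ = 1.477 g·m⁻²·a⁻¹
zinc: T≤10 °C ⇒ hinge +0.038·(-12.2−10) = -0.8436
  Pd branch = 0.0129·Pd^0.44·e^(0.046·RH+f) = 0.3335 μm/a
  Cl⁻ term: 0.0175·402.6^0.57·exp(0.008·46+0.085·-12.2) = 0.2737
  sum: 0.3335 + 0.2737 → r_corr = 0.6072 μm/a
  mass loss = 0.6072 μm/a × 7.14 g/cm³ = 4.335 g·m⁻²·a⁻¹
Ordering by g·m⁻²·a⁻¹: zinc (4.34) > copper (1.48)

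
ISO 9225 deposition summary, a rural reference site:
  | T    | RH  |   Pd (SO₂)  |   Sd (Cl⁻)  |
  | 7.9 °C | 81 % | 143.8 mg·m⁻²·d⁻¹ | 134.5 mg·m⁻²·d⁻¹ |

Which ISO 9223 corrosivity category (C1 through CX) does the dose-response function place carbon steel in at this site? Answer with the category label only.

C5

carbon steel: T≤10 °C ⇒ hinge +0.150·(7.9−10) = -0.3150
  sulphur-dioxide contribution → 86.45 μm/a
  chloride contribution → 42.32 μm/a
  total first-year rate 128.8 μm/a
ISO 9223 Table 2 (carbon steel): 80 < 129 ≤ 200 μm/a ⇒ C5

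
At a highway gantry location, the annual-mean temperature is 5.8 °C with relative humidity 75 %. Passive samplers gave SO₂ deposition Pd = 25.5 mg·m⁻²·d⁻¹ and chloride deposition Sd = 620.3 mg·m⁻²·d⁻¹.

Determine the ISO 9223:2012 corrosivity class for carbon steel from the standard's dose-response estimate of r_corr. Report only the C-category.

C5

carbon steel: f(T) = +0.150·(T−10) [T≤10 °C] = -0.6300
  sulphur-dioxide contribution → 22.76 μm/a
  chloride contribution → 82.35 μm/a
  total first-year rate 105.1 μm/a
ISO 9223 Table 2 (carbon steel): 80 < 105 ≤ 200 μm/a ⇒ C5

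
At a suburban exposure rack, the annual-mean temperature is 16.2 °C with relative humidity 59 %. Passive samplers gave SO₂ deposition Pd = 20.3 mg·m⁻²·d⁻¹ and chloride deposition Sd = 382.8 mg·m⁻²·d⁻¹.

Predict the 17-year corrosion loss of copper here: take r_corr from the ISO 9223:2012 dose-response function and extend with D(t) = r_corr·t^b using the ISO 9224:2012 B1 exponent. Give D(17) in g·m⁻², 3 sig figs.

copper: f(T) = -0.080·(T−10) [T>10 °C] = -0.4960
  SO₂ term: 0.0053·20.3^0.26·exp(0.059·59-0.4960) = 0.2294
  Cl⁻ term: 0.01025·382.8^0.27·exp(0.036·59+0.049·16.2) = 0.9447
  sum: 0.2294 + 0.9447 → r_corr = 1.174 μm/a
Long-term exponent b (ISO 9224 Table 2, B1) = 0.667
  D(17) = 1.174 × 17^0.667 = 1.174 × 6.618 = 7.77 μm
  Mass loss = 7.77 μm × 8.96 g/cm³ = 69.62 g·m⁻²

D(17) = 69.6 g·m⁻²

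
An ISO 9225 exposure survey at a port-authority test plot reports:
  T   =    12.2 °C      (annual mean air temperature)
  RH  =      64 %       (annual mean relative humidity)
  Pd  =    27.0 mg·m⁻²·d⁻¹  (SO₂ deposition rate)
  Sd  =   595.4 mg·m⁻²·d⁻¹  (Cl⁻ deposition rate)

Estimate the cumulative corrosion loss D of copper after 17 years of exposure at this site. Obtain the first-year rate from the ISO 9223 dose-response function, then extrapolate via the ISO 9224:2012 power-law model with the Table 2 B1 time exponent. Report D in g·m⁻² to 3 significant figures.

copper: T>10 °C ⇒ hinge -0.080·(12.2−10) = -0.1760
  sulphur-dioxide contribution → 0.457 μm/a
  chloride contribution → 1.048 μm/a
  total first-year rate 1.504 μm/a
ISO 9224: D(t) = r_corr · t^b with b = 0.667 (copper, B1)
  D(17) = 1.504 × 17^0.667 = 1.504 × 6.618 = 9.956 μm
  Mass loss = 9.956 μm × 8.96 g/cm³ = 89.21 g·m⁻²

D(17) = 89.2 g·m⁻²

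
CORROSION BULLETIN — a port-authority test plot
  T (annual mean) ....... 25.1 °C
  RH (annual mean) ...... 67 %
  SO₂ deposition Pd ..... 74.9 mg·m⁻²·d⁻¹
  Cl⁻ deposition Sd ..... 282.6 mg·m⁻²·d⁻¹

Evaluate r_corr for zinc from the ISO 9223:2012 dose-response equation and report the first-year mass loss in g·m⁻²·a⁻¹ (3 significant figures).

r_corr = 49.6 g·m⁻²·a⁻¹

zinc: f(T) = -0.071·(T−10) [T>10 °C] = -1.0721
  Pd branch = 0.0129·Pd^0.44·e^(0.046·RH+f) = 0.6431 μm/a
  Sd branch = 0.0175·Sd^0.57·e^(0.008·RH+0.085·T) = 6.303 μm/a
  sum: 0.6431 + 6.303 → r_corr = 6.946 μm/a
Convert to mass loss: 6.946 μm/a × 7.14 g/cm³ = 49.6 g·m⁻²·a⁻¹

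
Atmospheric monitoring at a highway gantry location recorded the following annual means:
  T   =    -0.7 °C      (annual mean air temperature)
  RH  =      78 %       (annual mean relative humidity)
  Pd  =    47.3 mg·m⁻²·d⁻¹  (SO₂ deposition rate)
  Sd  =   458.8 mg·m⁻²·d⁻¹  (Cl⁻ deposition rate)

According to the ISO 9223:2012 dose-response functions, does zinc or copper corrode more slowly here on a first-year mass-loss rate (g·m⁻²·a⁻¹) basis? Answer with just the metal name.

copper

zinc: f(T) = +0.038·(T−10) [T≤10 °C] = -0.4066
  SO₂ term: 0.0129·47.3^0.44·exp(0.046·78-0.4066) = 1.695
  Sd branch = 0.0175·Sd^0.57·e^(0.008·RH+0.085·T) = 1.012 μm/a
  sum: 1.695 + 1.012 → r_corr = 2.707 μm/a
  mass loss = 2.707 μm/a × 7.14 g/cm³ = 19.33 g·m⁻²·a⁻¹
copper: f(T) = +0.126·(T−10) [T≤10 °C] = -1.3482
  Pd branch = 0.0053·Pd^0.26·e^(0.059·RH+f) = 0.374 μm/a
  Sd branch = 0.01025·Sd^0.27·e^(0.036·RH+0.049·T) = 0.8589 μm/a
  r_corr = 0.374 + 0.8589 = 1.233 μm/a
  mass loss = 1.233 μm/a × 8.96 g/cm³ = 11.05 g·m⁻²·a⁻¹
Ordering by g·m⁻²·a⁻¹: zinc (19.3) > copper (11)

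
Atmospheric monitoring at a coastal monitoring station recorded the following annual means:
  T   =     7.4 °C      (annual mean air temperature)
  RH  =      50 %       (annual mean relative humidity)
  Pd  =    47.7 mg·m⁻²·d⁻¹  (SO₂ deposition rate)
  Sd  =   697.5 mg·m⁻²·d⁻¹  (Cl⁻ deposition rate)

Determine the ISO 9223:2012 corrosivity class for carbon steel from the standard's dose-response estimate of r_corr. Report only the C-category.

carbon steel: temperature factor f = +0.150·(-2.6) = -0.3900
  Pd branch = 1.77·Pd^0.52·e^(0.02·RH+f) = 24.31 μm/a
  Sd branch = 0.102·Sd^0.62·e^(0.033·RH+0.04·T) = 41.37 μm/a
  r_corr = 24.31 + 41.37 = 65.68 μm/a
65.7 μm/a falls in (50, 80] for carbon steel → category C4

C4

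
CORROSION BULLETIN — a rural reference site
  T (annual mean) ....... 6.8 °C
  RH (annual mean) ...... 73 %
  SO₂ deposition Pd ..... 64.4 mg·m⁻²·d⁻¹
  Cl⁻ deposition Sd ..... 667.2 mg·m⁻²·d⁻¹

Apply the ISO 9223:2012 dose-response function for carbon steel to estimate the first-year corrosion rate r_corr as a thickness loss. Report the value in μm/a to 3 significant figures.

r_corr = 125 μm/a

carbon steel: f(T) = +0.150·(T−10) [T≤10 °C] = -0.4800
  sulphur-dioxide contribution → 41.13 μm/a
  chloride contribution → 83.94 μm/a
  total first-year rate 125.1 μm/a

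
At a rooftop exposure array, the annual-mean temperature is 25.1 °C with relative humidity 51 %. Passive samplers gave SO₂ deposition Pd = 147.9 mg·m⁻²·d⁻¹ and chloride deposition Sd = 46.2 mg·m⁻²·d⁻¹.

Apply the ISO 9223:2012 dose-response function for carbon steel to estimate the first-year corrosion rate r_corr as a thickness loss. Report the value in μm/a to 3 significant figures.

r_corr = 45.3 μm/a

carbon steel: f(T) = -0.054·(T−10) [T>10 °C] = -0.8154
  sulphur-dioxide contribution → 29.19 μm/a
  chloride contribution → 16.13 μm/a
  total first-year rate 45.32 μm/a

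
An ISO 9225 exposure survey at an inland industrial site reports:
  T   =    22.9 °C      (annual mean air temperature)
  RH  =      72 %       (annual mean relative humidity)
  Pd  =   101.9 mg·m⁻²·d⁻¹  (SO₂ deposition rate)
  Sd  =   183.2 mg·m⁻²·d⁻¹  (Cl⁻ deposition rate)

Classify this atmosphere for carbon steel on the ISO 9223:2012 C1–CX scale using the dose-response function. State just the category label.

carbon steel: T>10 °C ⇒ hinge -0.054·(22.9−10) = -0.6966
  sulphur-dioxide contribution → 41.22 μm/a
  chloride contribution → 69.39 μm/a
  ⇒ r_corr(carbon steel) = 110.6 μm/a
ISO 9223 Table 2 (carbon steel): 80 < 111 ≤ 200 μm/a ⇒ C5

C5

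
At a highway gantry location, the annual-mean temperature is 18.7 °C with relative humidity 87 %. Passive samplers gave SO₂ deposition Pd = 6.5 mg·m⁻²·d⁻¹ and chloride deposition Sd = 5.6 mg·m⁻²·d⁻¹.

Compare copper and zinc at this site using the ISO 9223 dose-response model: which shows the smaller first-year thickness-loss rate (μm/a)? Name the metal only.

copper: T>10 °C ⇒ hinge -0.080·(18.7−10) = -0.6960
  sulphur-dioxide contribution → 0.7288 μm/a
  chloride contribution → 0.9352 μm/a
  ⇒ r_corr(copper) = 1.664 μm/a
zinc: T>10 °C ⇒ hinge -0.071·(18.7−10) = -0.6177
  sulphur-dioxide contribution → 0.8671 μm/a
  chloride contribution → 0.4593 μm/a
  ⇒ r_corr(zinc) = 1.326 μm/a
Ordering by μm/a: copper (1.66) > zinc (1.33)

zinc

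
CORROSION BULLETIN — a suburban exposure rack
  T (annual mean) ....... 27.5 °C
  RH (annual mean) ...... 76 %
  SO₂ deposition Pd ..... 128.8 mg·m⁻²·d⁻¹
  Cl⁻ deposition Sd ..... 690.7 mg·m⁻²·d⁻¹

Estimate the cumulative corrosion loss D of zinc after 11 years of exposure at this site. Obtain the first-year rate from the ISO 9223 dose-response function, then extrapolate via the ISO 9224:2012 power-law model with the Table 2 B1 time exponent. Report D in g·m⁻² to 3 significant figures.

zinc: temperature factor f = -0.071·(17.5) = -1.2425
  sulphur-dioxide contribution → 1.041 μm/a
  chloride contribution → 13.82 μm/a
  ⇒ r_corr(zinc) = 14.87 μm/a
ISO 9224: D(t) = r_corr · t^b with b = 0.813 (zinc, B1)
  D(11) = 14.87 × 11^0.813 = 14.87 × 7.025 = 104.4 μm
  Mass loss = 104.4 μm × 7.14 g/cm³ = 745.7 g·m⁻²

D(11) = 746 g·m⁻²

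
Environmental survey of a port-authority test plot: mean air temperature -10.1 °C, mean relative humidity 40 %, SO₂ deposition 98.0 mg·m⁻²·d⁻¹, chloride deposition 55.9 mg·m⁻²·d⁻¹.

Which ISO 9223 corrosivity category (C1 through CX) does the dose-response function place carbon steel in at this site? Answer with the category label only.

carbon steel: temperature factor f = +0.150·(-20.1) = -3.0150
  sulphur-dioxide contribution → 2.096 μm/a
  chloride contribution → 3.089 μm/a
  ⇒ r_corr(carbon steel) = 5.185 μm/a
ISO 9223 Table 2 (carbon steel): 1.3 < 5.19 ≤ 25 μm/a ⇒ C2

C2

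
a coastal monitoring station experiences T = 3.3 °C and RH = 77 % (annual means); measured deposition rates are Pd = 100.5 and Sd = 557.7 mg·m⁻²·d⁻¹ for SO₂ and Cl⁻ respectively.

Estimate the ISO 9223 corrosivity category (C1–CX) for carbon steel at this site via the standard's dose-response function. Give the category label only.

carbon steel: T≤10 °C ⇒ hinge +0.150·(3.3−10) = -1.0050
  SO₂ term: 1.77·100.5^0.52·exp(0.02·77-1.0050) = 33.22
  Sd branch = 0.102·Sd^0.62·e^(0.033·RH+0.04·T) = 74.51 μm/a
  sum: 33.22 + 74.51 → r_corr = 107.7 μm/a
ISO 9223 Table 2 (carbon steel): 80 < 108 ≤ 200 μm/a ⇒ C5

C5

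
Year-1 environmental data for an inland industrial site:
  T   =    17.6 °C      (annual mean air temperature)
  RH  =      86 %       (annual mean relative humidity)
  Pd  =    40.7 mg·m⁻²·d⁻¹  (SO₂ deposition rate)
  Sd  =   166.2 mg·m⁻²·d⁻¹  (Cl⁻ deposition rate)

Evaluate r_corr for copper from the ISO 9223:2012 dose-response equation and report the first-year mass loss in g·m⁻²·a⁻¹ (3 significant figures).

r_corr = 30.0 g·m⁻²·a⁻¹

copper: f(T) = -0.080·(T−10) [T>10 °C] = -0.6080
  SO₂ term: 0.0053·40.7^0.26·exp(0.059·86-0.6080) = 1.209
  Sd branch = 0.01025·Sd^0.27·e^(0.036·RH+0.049·T) = 2.135 μm/a
  r_corr = 1.209 + 2.135 = 3.344 μm/a
Convert to mass loss: 3.344 μm/a × 8.96 g/cm³ = 29.96 g·m⁻²·a⁻¹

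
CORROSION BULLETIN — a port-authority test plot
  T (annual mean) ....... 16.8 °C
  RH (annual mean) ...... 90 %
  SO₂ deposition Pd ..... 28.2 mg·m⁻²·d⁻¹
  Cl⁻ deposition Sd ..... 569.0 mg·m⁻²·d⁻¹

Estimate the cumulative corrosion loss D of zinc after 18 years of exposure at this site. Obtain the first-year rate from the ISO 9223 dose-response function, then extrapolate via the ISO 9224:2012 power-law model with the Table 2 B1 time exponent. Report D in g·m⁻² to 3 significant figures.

D(18) = 580 g·m⁻²

zinc: f(T) = -0.071·(T−10) [T>10 °C] = -0.4828
  sulphur-dioxide contribution → 2.173 μm/a
  chloride contribution → 5.576 μm/a
  total first-year rate 7.749 μm/a
Power-law: D(18) = r_corr · 18^0.813
  D(18) = 7.749 × 18^0.813 = 7.749 × 10.48 = 81.24 μm
  Mass loss = 81.24 μm × 7.14 g/cm³ = 580 g·m⁻²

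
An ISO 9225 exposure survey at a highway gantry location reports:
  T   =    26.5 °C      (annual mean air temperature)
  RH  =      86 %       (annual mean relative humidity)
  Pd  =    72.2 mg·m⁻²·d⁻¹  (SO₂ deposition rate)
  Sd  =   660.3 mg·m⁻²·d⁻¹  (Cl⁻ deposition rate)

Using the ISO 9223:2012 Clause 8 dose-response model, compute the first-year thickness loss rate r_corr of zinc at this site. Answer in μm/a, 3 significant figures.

zinc: T>10 °C ⇒ hinge -0.071·(26.5−10) = -1.1715
  sulphur-dioxide contribution → 1.373 μm/a
  chloride contribution → 13.41 μm/a
  total first-year rate 14.78 μm/a

r_corr = 14.8 μm/a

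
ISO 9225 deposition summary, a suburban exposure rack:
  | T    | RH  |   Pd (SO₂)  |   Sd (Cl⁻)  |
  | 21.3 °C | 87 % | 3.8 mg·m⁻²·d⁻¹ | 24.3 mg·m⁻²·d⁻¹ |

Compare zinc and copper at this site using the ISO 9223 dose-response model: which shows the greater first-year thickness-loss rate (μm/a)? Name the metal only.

zinc: T>10 °C ⇒ hinge -0.071·(21.3−10) = -0.8023
  SO₂ term: 0.0129·3.8^0.44·exp(0.046·87-0.8023) = 0.5693
  Sd branch = 0.0175·Sd^0.57·e^(0.008·RH+0.085·T) = 1.322 μm/a
  sum: 0.5693 + 1.322 → r_corr = 1.892 μm/a
copper: f(T) = -0.080·(T−10) [T>10 °C] = -0.9040
  Pd branch = 0.0053·Pd^0.26·e^(0.059·RH+f) = 0.5148 μm/a
  Sd branch = 0.01025·Sd^0.27·e^(0.036·RH+0.049·T) = 1.579 μm/a
  sum: 0.5148 + 1.579 → r_corr = 2.094 μm/a
Ordering by μm/a: copper (2.09) > zinc (1.89)

copper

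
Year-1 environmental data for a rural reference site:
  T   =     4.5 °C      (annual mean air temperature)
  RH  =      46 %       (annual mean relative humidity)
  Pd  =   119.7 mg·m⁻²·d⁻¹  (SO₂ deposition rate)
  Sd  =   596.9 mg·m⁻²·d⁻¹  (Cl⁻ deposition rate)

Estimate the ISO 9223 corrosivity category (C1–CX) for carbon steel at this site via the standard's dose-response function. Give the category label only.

carbon steel: T≤10 °C ⇒ hinge +0.150·(4.5−10) = -0.8250
  Pd branch = 1.77·Pd^0.52·e^(0.02·RH+f) = 23.43 μm/a
  Cl⁻ term: 0.102·596.9^0.62·exp(0.033·46+0.04·4.5) = 29.32
  r_corr = 23.43 + 29.32 = 52.75 μm/a
Category bounds: 50…80 μm/a bracket r_corr ⇒ C4

C4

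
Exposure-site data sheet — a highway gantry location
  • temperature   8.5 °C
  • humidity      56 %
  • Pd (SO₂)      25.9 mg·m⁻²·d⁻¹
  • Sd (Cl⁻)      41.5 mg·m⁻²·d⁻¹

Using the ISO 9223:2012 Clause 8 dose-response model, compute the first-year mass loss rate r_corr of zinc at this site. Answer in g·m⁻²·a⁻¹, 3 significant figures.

r_corr = 8.16 g·m⁻²·a⁻¹

zinc: T≤10 °C ⇒ hinge +0.038·(8.5−10) = -0.0570
  sulphur-dioxide contribution → 0.6705 μm/a
  chloride contribution → 0.4717 μm/a
  total first-year rate 1.142 μm/a
Convert to mass loss: 1.142 μm/a × 7.14 g/cm³ = 8.156 g·m⁻²·a⁻¹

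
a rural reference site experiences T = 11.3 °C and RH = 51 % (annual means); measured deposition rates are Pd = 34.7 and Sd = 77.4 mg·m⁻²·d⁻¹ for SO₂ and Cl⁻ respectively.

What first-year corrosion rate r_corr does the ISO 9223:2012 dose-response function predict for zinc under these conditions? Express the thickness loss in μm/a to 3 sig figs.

r_corr = 1.41 μm/a

zinc: T>10 °C ⇒ hinge -0.071·(11.3−10) = -0.0923
  SO₂ term: 0.0129·34.7^0.44·exp(0.046·51-0.0923) = 0.5849
  Sd branch = 0.0175·Sd^0.57·e^(0.008·RH+0.085·T) = 0.8203 μm/a
  sum: 0.5849 + 0.8203 → r_corr = 1.405 μm/a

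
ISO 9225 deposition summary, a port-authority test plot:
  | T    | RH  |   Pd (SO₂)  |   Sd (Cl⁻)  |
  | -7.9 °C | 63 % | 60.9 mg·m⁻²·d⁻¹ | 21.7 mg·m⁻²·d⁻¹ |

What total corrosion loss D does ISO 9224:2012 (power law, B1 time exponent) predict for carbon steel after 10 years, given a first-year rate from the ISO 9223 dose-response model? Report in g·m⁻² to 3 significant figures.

carbon steel: temperature factor f = +0.150·(-17.9) = -2.6850
  sulphur-dioxide contribution → 3.607 μm/a
  chloride contribution → 4.007 μm/a
  total first-year rate 7.614 μm/a
ISO 9224: D(t) = r_corr · t^b with b = 0.523 (carbon steel, B1)
  D(10) = 7.614 × 10^0.523 = 7.614 × 3.334 = 25.39 μm
  Mass loss = 25.39 μm × 7.85 g/cm³ = 199.3 g·m⁻²

D(10) = 199 g·m⁻²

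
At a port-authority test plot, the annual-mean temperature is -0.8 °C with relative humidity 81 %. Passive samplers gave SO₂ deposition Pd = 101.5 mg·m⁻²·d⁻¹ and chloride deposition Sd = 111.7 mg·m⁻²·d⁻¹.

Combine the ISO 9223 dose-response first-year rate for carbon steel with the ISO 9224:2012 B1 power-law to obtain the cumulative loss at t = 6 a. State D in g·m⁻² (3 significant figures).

D(6) = 925 g·m⁻²

carbon steel: f(T) = +0.150·(T−10) [T≤10 °C] = -1.6200
  SO₂ term: 1.77·101.5^0.52·exp(0.02·81-1.6200) = 19.56
  Sd branch = 0.102·Sd^0.62·e^(0.033·RH+0.04·T) = 26.63 μm/a
  sum: 19.56 + 26.63 → r_corr = 46.19 μm/a
ISO 9224: D(t) = r_corr · t^b with b = 0.523 (carbon steel, B1)
  D(6) = 46.19 × 6^0.523 = 46.19 × 2.553 = 117.9 μm
  Mass loss = 117.9 μm × 7.85 g/cm³ = 925.5 g·m⁻²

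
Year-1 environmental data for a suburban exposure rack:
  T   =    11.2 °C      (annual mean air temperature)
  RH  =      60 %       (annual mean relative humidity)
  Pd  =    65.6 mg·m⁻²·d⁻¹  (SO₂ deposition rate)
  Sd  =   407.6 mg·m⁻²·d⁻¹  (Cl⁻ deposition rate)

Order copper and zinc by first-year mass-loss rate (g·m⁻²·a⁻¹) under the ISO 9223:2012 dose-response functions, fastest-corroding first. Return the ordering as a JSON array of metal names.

copper: T>10 °C ⇒ hinge -0.080·(11.2−10) = -0.0960
  Pd branch = 0.0053·Pd^0.26·e^(0.059·RH+f) = 0.4925 μm/a
  Cl⁻ term: 0.01025·407.6^0.27·exp(0.036·60+0.049·11.2) = 0.7797
  r_corr = 0.4925 + 0.7797 = 1.272 μm/a
  mass loss = 1.272 μm/a × 8.96 g/cm³ = 11.4 g·m⁻²·a⁻¹
zinc: f(T) = -0.071·(T−10) [T>10 °C] = -0.0852
  SO₂ term: 0.0129·65.6^0.44·exp(0.046·60-0.0852) = 1.179
  Sd branch = 0.0175·Sd^0.57·e^(0.008·RH+0.085·T) = 2.253 μm/a
  r_corr = 1.179 + 2.253 = 3.433 μm/a
  mass loss = 3.433 μm/a × 7.14 g/cm³ = 24.51 g·m⁻²·a⁻¹
Ordering by g·m⁻²·a⁻¹: zinc (24.5) > copper (11.4)

["zinc", "copper"]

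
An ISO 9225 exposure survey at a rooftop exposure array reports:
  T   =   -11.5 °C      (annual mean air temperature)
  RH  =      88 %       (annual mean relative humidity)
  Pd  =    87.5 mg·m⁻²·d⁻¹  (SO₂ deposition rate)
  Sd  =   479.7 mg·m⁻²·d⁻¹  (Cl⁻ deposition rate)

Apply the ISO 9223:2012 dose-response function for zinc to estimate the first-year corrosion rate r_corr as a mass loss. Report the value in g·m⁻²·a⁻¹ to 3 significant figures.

zinc: f(T) = +0.038·(T−10) [T≤10 °C] = -0.8170
  SO₂ term: 0.0129·87.5^0.44·exp(0.046·88-0.8170) = 2.335
  Sd branch = 0.0175·Sd^0.57·e^(0.008·RH+0.085·T) = 0.4492 μm/a
  r_corr = 2.335 + 0.4492 = 2.784 μm/a
Convert to mass loss: 2.784 μm/a × 7.14 g/cm³ = 19.88 g·m⁻²·a⁻¹

r_corr = 19.9 g·m⁻²·a⁻¹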